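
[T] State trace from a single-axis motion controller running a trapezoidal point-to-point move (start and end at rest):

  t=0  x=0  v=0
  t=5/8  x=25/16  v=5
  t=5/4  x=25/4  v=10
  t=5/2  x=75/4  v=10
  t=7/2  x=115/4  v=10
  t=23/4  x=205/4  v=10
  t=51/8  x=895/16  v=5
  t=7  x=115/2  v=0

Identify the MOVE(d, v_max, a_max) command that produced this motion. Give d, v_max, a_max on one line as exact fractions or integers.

d=115/2 v_max=10 a_max=8

final state: t=7, x=115/2, v=0 → d = 115/2
a_max = (5−0)/(5/8−0) = 8
max v = 10 over t∈[5/4,23/4] → v_max = 10
check: 10·(5/4+9/2) = 115/2 ✓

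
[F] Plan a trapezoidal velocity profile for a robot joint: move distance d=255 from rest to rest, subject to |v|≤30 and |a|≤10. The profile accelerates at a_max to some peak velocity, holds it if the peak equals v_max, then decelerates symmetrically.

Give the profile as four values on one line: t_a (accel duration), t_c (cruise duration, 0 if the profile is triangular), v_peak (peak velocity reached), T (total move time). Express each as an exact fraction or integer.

v_max²/a_max = 30²/10 = 90
255 ≥ 90 → trapezoidal
t_a = 30/10 = 3; v_peak = 30
d_cruise = 255 − 90 = 165; t_c = 165/30 = 11/2
T = 2·3 + 11/2 = 23/2

t_a=3 t_c=11/2 v_peak=30 T=23/2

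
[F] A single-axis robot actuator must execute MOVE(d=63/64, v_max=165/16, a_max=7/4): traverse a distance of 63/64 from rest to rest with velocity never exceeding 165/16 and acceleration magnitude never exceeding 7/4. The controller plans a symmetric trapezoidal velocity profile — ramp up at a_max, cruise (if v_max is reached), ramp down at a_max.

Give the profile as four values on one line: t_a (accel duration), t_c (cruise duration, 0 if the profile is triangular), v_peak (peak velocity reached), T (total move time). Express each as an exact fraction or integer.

t_a=3/4 t_c=0 v_peak=21/16 T=3/2

(v_max)²/a_max = (165/16)²/(7/4) = 27225/448
63/64 < 27225/448 so t_c = 0
v_peak = √(63/64·7/4) = √(441/256) = 21/16
t_a = (21/16)/(7/4) = 3/4; t_c = 0
T = 2·3/4 = 3/2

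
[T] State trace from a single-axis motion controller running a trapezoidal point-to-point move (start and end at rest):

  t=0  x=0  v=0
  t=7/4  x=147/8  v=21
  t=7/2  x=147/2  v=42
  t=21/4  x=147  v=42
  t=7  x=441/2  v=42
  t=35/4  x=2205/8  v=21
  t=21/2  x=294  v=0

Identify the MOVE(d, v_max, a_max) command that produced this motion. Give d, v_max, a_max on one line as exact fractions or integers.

d=294 v_max=42 a_max=12

final state: t=21/2, x=294, v=0 → d = 294
a_max = (21−0)/(7/4−0) = 12
max v = 42 over t∈[7/2,7] → v_max = 42
check: 42·(7/2+7/2) = 294 ✓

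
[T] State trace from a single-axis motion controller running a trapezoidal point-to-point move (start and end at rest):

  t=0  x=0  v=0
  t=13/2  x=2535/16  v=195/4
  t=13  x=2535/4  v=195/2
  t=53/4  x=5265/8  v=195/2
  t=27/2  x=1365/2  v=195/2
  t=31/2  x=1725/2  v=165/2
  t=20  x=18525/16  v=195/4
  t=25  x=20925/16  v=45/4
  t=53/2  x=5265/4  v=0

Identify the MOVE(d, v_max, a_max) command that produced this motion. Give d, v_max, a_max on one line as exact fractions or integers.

final state: t=53/2, x=5265/4, v=0 → d = 5265/4
a_max = (195/4−0)/(13/2−0) = 15/2
max v = 195/2 over t∈[13,27/2] → v_max = 195/2
check: 195/2·(13+1/2) = 5265/4 ✓

d=5265/4 v_max=195/2 a_max=15/2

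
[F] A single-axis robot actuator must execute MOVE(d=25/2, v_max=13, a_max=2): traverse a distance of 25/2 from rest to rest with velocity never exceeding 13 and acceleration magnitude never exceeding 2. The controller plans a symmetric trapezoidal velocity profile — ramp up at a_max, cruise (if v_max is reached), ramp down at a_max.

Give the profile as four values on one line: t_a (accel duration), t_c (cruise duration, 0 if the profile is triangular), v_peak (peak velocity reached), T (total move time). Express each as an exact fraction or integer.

vₘ²/aₘ = 13²/2 = 169/2
25/2 < 169/2 ⇒ no cruise
v_peak = √(25/2·2) = √25 = 5
t_a = 5/2; t_c = 0
T = 2·5/2 = 5

t_a=5/2 t_c=0 v_peak=5 T=5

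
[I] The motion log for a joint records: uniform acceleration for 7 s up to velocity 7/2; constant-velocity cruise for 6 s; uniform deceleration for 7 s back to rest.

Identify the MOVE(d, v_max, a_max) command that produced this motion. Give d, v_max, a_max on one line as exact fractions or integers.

d=91/2 v_max=7/2 a_max=1/2

a_max = (7/2)/7 = 1/2
d_a = ½·7/2·7 = 49/4; d_c = 7/2·6 = 21
d = 2·49/4 + 21 = 91/2
t_c = 6 > 0 so v_max = 7/2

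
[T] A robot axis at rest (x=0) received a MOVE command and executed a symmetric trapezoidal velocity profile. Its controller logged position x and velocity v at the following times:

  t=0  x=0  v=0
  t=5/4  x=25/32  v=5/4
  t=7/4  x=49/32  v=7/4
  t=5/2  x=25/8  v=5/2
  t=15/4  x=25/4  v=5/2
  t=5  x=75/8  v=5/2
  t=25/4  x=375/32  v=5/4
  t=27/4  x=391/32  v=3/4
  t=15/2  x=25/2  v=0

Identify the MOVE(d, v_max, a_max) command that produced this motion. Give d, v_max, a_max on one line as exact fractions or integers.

d=25/2 v_max=5/2 a_max=1

final state: t=15/2, x=25/2, v=0 → d = 25/2
a_max = (5/4−0)/(5/4−0) = 1
max v = 5/2 over t∈[5/2,5] → v_max = 5/2
check: 5/2·(5/2+5/2) = 25/2 ✓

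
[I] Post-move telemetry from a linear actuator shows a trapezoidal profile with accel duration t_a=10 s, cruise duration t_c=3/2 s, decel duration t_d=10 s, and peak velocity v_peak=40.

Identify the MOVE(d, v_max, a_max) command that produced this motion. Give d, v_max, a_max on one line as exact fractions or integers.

d=460 v_max=40 a_max=4

a_max = 40/10 = 4
d_a = ½·40·10 = 200; d_c = 40·3/2 = 60
d = 2·200 + 60 = 460
t_c = 3/2 > 0 → v_max = v_peak = 40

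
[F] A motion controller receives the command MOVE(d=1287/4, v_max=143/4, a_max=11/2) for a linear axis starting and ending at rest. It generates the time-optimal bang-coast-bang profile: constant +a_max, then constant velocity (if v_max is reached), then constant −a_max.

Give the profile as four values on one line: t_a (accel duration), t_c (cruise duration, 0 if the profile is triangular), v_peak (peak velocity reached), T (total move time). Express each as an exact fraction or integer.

t_a=13/2 t_c=5/2 v_peak=143/4 T=31/2

(v_max)²/a_max = (143/4)²/(11/2) = 1859/8
1287/4 ≥ 1859/8 ⇒ cruise phase
t_a = (143/4)/(11/2) = 13/2; v_peak = 143/4
d_cruise = 1287/4 − 1859/8 = 715/8; t_c = (715/8)/(143/4) = 5/2
T = 2·13/2 + 5/2 = 31/2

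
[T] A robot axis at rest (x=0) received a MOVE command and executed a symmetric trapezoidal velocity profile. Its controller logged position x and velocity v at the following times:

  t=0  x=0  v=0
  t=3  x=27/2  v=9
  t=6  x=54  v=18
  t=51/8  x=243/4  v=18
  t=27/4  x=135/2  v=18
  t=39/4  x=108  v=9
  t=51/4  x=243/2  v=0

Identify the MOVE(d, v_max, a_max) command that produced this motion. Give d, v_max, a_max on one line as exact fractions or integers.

d=243/2 v_max=18 a_max=3

final state: t=51/4, x=243/2, v=0 → d = 243/2
a_max = (9−0)/(3−0) = 3
max v = 18 over t∈[6,27/4] → v_max = 18
check: 18·(6+3/4) = 243/2 ✓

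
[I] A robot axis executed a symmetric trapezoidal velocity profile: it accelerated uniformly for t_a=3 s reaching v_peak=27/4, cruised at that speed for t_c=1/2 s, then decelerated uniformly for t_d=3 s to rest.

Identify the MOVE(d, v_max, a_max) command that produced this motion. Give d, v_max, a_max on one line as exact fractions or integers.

a_max = (27/4)/3 = 9/4
d_a = ½·27/4·3 = 81/8; d_c = 27/4·1/2 = 27/8
d = 2·81/8 + 27/8 = 189/8
t_c = 1/2 > 0 → v_max = v_peak = 27/4

d=189/8 v_max=27/4 a_max=9/4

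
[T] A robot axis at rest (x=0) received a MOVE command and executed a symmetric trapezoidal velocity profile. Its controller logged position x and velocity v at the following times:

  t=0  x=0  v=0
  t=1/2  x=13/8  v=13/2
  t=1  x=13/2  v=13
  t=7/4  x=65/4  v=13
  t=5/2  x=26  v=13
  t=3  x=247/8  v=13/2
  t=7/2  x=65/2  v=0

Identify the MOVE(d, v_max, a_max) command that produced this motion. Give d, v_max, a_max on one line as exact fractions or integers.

d=65/2 v_max=13 a_max=13

final state: t=7/2, x=65/2, v=0 → d = 65/2
a_max = (13/2−0)/(1/2−0) = 13
max v = 13 over t∈[1,5/2] → v_max = 13
check: 13·(1+3/2) = 65/2 ✓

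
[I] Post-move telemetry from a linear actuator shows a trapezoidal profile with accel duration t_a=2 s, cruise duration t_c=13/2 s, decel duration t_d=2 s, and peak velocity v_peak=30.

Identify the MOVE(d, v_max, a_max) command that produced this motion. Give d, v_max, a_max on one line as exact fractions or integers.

d=255 v_max=30 a_max=15

a_max = 30/2 = 15
d_a = ½·30·2 = 30; d_c = 30·13/2 = 195
d = 2·30 + 195 = 255
t_c = 13/2 > 0 so v_max = 30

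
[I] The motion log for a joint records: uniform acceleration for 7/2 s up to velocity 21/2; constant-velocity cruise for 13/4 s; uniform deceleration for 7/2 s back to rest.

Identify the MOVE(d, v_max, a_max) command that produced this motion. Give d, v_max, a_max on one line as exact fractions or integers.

d=567/8 v_max=21/2 a_max=3

a_max = (21/2)/(7/2) = 3
d_a = ½·21/2·7/2 = 147/8; d_c = 21/2·13/4 = 273/8
d = 2·147/8 + 273/8 = 567/8
t_c = 13/4 > 0 so v_max = 21/2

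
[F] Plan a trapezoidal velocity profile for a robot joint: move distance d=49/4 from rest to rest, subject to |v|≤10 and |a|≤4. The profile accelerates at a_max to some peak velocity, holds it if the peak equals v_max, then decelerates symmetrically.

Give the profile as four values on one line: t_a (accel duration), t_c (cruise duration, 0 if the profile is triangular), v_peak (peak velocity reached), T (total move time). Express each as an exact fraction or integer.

v_max²/a_max = 10²/4 = 25
49/4 < 25 → triangular
v_peak = √(49/4·4) = √49 = 7
t_a = 7/4; t_c = 0
T = 2·7/4 = 7/2

t_a=7/4 t_c=0 v_peak=7 T=7/2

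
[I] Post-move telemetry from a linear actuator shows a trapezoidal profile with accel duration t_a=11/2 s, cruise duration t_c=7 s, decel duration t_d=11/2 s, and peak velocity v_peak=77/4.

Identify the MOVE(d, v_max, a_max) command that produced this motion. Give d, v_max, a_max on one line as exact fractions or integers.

d=1925/8 v_max=77/4 a_max=7/2

a_max = (77/4)/(11/2) = 7/2
d_a = ½·77/4·11/2 = 847/16; d_c = 77/4·7 = 539/4
d = 2·847/16 + 539/4 = 1925/8
t_c = 7 > 0 so v_max = 77/4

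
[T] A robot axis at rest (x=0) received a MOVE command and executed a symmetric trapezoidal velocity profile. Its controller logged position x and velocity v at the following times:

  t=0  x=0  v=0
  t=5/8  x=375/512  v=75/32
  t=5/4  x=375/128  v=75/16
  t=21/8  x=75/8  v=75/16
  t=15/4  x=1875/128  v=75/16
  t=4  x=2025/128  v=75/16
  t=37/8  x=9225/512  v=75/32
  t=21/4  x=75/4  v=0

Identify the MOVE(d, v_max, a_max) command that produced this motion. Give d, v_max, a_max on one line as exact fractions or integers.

d=75/4 v_max=75/16 a_max=15/4

final state: t=21/4, x=75/4, v=0 → d = 75/4
a_max = (75/32−0)/(5/8−0) = 15/4
max v = 75/16 over t∈[5/4,4] → v_max = 75/16
check: 75/16·(5/4+11/4) = 75/4 ✓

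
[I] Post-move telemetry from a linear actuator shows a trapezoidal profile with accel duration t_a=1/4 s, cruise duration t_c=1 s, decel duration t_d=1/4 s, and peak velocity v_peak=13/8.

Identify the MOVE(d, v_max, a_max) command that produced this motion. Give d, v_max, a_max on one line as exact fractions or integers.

d=65/32 v_max=13/8 a_max=13/2

a_max = (13/8)/(1/4) = 13/2
d_a = ½·13/8·1/4 = 13/64; d_c = 13/8·1 = 13/8
d = 2·13/64 + 13/8 = 65/32
t_c = 1 > 0 → v_max = v_peak = 13/8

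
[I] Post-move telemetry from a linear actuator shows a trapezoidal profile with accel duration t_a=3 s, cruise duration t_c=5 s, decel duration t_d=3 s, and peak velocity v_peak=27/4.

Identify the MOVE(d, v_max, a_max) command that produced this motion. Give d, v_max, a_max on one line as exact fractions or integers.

d=54 v_max=27/4 a_max=9/4

a_max = (27/4)/3 = 9/4
d_a = ½·27/4·3 = 81/8; d_c = 27/4·5 = 135/4
d = 2·81/8 + 135/4 = 54
t_c = 5 > 0 ⇒ limit active, v_max = 27/4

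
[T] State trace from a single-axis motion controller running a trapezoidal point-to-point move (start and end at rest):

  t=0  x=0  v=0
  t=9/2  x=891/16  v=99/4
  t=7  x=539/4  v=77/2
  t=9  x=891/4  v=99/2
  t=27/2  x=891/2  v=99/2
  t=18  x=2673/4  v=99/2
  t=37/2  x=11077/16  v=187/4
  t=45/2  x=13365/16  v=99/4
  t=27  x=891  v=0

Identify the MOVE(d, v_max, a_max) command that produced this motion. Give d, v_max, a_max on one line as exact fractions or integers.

final state: t=27, x=891, v=0 → d = 891
a_max = (99/4−0)/(9/2−0) = 11/2
max v = 99/2 over t∈[9,18] → v_max = 99/2
check: 99/2·(9+9) = 891 ✓

d=891 v_max=99/2 a_max=11/2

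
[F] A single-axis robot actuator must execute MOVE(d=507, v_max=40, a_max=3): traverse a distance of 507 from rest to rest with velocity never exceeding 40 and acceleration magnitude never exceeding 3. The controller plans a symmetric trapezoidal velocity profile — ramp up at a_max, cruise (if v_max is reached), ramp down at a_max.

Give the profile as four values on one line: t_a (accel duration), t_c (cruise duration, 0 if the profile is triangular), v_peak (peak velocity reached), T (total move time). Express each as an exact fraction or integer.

t_a=13 t_c=0 v_peak=39 T=26

v_max²/a_max = 40²/3 = 1600/3
507 < 1600/3 so t_c = 0
v_peak = √(507·3) = √1521 = 39
t_a = 39/3 = 13; t_c = 0
T = 2·13 = 26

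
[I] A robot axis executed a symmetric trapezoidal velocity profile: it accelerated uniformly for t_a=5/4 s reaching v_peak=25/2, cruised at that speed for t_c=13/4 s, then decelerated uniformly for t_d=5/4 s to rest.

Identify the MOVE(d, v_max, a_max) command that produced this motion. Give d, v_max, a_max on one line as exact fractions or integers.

d=225/4 v_max=25/2 a_max=10

a_max = (25/2)/(5/4) = 10
d_a = ½·25/2·5/4 = 125/16; d_c = 25/2·13/4 = 325/8
d = 2·125/16 + 325/8 = 225/4
t_c = 13/4 > 0 so v_max = 25/2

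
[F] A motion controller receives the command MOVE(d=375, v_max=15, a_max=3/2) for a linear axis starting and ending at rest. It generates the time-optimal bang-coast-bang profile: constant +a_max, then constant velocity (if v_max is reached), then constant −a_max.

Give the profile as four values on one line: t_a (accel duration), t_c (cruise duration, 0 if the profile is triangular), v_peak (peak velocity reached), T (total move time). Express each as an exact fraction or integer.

vₘ²/aₘ = 15²/(3/2) = 150
375 ≥ 150 so v_max reached
t_a = 15/(3/2) = 10; v_peak = 15
d_cruise = 375 − 150 = 225; t_c = 225/15 = 15
T = 2·10 + 15 = 35

t_a=10 t_c=15 v_peak=15 T=35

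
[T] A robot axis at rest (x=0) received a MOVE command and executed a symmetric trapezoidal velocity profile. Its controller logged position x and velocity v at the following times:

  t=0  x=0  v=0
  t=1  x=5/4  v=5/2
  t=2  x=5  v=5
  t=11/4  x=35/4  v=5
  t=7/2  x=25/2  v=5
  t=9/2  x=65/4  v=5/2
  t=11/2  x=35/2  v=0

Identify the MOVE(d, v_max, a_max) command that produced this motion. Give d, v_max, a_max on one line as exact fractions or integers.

final state: t=11/2, x=35/2, v=0 → d = 35/2
a_max = (5/2−0)/(1−0) = 5/2
max v = 5 over t∈[2,7/2] → v_max = 5
check: 5·(2+3/2) = 35/2 ✓

d=35/2 v_max=5 a_max=5/2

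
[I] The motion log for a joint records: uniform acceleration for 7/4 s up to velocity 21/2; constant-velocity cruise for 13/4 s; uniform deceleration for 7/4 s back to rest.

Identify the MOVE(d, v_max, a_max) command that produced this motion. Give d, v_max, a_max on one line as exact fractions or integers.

d=105/2 v_max=21/2 a_max=6

a_max = (21/2)/(7/4) = 6
d_a = ½·21/2·7/4 = 147/16; d_c = 21/2·13/4 = 273/8
d = 2·147/16 + 273/8 = 105/2
t_c = 13/4 > 0 ⇒ limit active, v_max = 21/2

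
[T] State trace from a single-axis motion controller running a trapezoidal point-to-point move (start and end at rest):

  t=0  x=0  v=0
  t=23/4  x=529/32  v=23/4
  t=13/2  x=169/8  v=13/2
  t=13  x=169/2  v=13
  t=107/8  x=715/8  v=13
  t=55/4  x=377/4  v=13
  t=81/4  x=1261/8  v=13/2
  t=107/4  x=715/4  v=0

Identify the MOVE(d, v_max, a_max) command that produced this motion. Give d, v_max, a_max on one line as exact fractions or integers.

d=715/4 v_max=13 a_max=1

final state: t=107/4, x=715/4, v=0 → d = 715/4
a_max = (23/4−0)/(23/4−0) = 1
max v = 13 over t∈[13,55/4] → v_max = 13
check: 13·(13+3/4) = 715/4 ✓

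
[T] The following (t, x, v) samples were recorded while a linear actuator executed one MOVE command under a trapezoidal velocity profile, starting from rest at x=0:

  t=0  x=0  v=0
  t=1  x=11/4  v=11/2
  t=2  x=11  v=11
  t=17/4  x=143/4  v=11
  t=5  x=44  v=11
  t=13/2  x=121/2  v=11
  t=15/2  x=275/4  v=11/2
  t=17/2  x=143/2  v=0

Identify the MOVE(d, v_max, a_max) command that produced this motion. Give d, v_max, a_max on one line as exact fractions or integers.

final state: t=17/2, x=143/2, v=0 → d = 143/2
a_max = (11/2−0)/(1−0) = 11/2
max v = 11 over t∈[2,13/2] → v_max = 11
check: 11·(2+9/2) = 143/2 ✓

d=143/2 v_max=11 a_max=11/2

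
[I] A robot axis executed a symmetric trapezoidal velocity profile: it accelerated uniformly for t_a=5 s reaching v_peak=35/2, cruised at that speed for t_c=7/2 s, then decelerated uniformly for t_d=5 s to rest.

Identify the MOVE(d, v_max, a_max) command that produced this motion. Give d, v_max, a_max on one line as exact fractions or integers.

d=595/4 v_max=35/2 a_max=7/2

a_max = (35/2)/5 = 7/2
d_a = ½·35/2·5 = 175/4; d_c = 35/2·7/2 = 245/4
d = 2·175/4 + 245/4 = 595/4
t_c = 7/2 > 0 → v_max = v_peak = 35/2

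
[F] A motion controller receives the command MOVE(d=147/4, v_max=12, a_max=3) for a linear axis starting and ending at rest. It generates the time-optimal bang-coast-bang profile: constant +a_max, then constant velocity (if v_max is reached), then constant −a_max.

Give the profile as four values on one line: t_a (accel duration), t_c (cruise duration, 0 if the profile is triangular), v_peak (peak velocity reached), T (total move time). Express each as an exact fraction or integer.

v_max²/a_max = 12²/3 = 48
147/4 < 48 so t_c = 0
v_peak = √(147/4·3) = √(441/4) = 21/2
t_a = (21/2)/3 = 7/2; t_c = 0
T = 2·7/2 = 7

t_a=7/2 t_c=0 v_peak=21/2 T=7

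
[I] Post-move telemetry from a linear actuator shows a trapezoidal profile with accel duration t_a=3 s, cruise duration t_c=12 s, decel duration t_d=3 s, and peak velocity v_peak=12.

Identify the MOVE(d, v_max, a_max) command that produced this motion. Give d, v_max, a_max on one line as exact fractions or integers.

a_max = 12/3 = 4
d_a = ½·12·3 = 18; d_c = 12·12 = 144
d = 2·18 + 144 = 180
t_c = 12 > 0 ⇒ limit active, v_max = 12

d=180 v_max=12 a_max=4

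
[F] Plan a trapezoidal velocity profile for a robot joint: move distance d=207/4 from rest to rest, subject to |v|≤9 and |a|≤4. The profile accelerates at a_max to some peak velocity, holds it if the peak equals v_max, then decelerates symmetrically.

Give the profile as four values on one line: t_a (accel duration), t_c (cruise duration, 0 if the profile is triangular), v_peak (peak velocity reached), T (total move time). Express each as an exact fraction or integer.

(v_max)²/a_max = 9²/4 = 81/4
207/4 ≥ 81/4 so v_max reached
t_a = 9/4; v_peak = 9
d_cruise = 207/4 − 81/4 = 63/2; t_c = (63/2)/9 = 7/2
T = 2·9/4 + 7/2 = 8

t_a=9/4 t_c=7/2 v_peak=9 T=8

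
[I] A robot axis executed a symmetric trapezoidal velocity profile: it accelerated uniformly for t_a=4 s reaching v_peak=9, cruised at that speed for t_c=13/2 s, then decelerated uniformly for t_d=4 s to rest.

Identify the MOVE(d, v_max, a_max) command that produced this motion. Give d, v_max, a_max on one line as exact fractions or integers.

d=189/2 v_max=9 a_max=9/4

a_max = 9/4
d_a = ½·9·4 = 18; d_c = 9·13/2 = 117/2
d = 2·18 + 117/2 = 189/2
t_c = 13/2 > 0 so v_max = 9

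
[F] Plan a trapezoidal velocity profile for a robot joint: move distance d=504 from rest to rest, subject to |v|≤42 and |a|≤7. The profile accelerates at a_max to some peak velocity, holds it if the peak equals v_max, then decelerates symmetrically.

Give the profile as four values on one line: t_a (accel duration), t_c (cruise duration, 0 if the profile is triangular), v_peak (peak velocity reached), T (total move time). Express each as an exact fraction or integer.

v_max²/a_max = 42²/7 = 252
504 ≥ 252 ⇒ cruise phase
t_a = 42/7 = 6; v_peak = 42
d_cruise = 504 − 252 = 252; t_c = 252/42 = 6
T = 2·6 + 6 = 18

t_a=6 t_c=6 v_peak=42 T=18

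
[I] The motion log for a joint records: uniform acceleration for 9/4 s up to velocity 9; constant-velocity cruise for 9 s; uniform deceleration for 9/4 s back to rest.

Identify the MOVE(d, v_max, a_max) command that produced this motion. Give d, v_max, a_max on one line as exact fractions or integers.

a_max = 9/(9/4) = 4
d_a = ½·9·9/4 = 81/8; d_c = 9·9 = 81
d = 2·81/8 + 81 = 405/4
t_c = 9 > 0 → v_max = v_peak = 9

d=405/4 v_max=9 a_max=4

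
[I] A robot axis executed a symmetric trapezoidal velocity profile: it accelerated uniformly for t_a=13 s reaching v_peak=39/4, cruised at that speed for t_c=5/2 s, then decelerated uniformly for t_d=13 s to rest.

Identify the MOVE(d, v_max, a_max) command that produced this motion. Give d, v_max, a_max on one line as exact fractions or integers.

a_max = (39/4)/13 = 3/4
d_a = ½·39/4·13 = 507/8; d_c = 39/4·5/2 = 195/8
d = 2·507/8 + 195/8 = 1209/8
t_c = 5/2 > 0 ⇒ limit active, v_max = 39/4

d=1209/8 v_max=39/4 a_max=3/4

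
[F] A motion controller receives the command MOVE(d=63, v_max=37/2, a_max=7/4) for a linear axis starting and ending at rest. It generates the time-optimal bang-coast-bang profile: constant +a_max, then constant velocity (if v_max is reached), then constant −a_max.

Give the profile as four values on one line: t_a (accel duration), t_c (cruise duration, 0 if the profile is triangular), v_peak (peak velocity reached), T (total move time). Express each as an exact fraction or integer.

t_a=6 t_c=0 v_peak=21/2 T=12

v_max²/a_max = (37/2)²/(7/4) = 1369/7
63 < 1369/7 ⇒ no cruise
v_peak = √(63·7/4) = √(441/4) = 21/2
t_a = (21/2)/(7/4) = 6; t_c = 0
T = 2·6 = 12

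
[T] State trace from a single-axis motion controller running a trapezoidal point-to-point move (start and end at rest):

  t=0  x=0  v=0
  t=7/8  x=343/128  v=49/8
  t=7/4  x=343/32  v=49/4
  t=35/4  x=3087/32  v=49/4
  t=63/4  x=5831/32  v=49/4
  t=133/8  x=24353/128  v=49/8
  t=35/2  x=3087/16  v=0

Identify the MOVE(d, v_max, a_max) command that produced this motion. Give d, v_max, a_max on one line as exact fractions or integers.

d=3087/16 v_max=49/4 a_max=7

final state: t=35/2, x=3087/16, v=0 → d = 3087/16
a_max = (49/8−0)/(7/8−0) = 7
max v = 49/4 over t∈[7/4,63/4] → v_max = 49/4
check: 49/4·(7/4+14) = 3087/16 ✓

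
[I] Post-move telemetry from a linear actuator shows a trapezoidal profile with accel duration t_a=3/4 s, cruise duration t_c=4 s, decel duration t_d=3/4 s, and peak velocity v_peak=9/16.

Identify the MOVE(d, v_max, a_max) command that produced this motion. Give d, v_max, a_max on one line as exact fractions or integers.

d=171/64 v_max=9/16 a_max=3/4

a_max = (9/16)/(3/4) = 3/4
d_a = ½·9/16·3/4 = 27/128; d_c = 9/16·4 = 9/4
d = 2·27/128 + 9/4 = 171/64
t_c = 4 > 0 ⇒ limit active, v_max = 9/16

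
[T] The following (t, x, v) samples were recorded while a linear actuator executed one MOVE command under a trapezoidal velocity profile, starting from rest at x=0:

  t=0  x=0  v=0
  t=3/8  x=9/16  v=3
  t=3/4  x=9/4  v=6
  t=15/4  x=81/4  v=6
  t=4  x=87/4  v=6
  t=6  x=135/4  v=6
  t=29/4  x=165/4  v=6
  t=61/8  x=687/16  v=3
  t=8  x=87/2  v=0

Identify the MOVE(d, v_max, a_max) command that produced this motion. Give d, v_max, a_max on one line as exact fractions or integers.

final state: t=8, x=87/2, v=0 → d = 87/2
a_max = (3−0)/(3/8−0) = 8
max v = 6 over t∈[3/4,29/4] → v_max = 6
check: 6·(3/4+13/2) = 87/2 ✓

d=87/2 v_max=6 a_max=8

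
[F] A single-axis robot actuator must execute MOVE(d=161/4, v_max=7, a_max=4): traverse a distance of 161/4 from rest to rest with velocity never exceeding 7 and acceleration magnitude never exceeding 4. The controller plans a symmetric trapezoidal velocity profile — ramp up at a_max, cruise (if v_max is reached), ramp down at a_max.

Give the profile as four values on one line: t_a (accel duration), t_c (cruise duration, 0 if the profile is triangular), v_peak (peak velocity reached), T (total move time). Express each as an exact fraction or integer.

t_a=7/4 t_c=4 v_peak=7 T=15/2

(v_max)²/a_max = 7²/4 = 49/4
161/4 ≥ 49/4 so v_max reached
t_a = 7/4; v_peak = 7
d_cruise = 161/4 − 49/4 = 28; t_c = 28/7 = 4
T = 2·7/4 + 4 = 15/2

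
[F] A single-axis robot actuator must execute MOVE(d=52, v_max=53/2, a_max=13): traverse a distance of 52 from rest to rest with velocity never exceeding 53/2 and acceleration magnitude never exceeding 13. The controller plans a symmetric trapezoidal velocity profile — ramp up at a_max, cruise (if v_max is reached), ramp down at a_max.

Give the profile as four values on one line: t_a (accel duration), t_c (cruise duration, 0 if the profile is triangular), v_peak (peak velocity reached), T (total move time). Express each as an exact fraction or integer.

vₘ²/aₘ = (53/2)²/13 = 2809/52
52 < 2809/52 ⇒ no cruise
v_peak = √(52·13) = √676 = 26
t_a = 26/13 = 2; t_c = 0
T = 2·2 = 4

t_a=2 t_c=0 v_peak=26 T=4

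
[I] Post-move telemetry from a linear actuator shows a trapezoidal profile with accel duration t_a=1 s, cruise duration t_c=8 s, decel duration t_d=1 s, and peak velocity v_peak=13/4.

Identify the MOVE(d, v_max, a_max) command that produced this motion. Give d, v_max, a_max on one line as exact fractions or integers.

a_max = (13/4)/1 = 13/4
d_a = ½·13/4·1 = 13/8; d_c = 13/4·8 = 26
d = 2·13/8 + 26 = 117/4
t_c = 8 > 0 ⇒ limit active, v_max = 13/4

d=117/4 v_max=13/4 a_max=13/4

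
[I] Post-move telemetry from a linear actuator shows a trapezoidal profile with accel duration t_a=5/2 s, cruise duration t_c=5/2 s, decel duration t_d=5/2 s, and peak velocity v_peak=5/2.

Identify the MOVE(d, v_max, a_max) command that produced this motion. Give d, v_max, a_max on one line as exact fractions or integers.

a_max = (5/2)/(5/2) = 1
d_a = ½·5/2·5/2 = 25/8; d_c = 5/2·5/2 = 25/4
d = 2·25/8 + 25/4 = 25/2
t_c = 5/2 > 0 ⇒ limit active, v_max = 5/2

d=25/2 v_max=5/2 a_max=1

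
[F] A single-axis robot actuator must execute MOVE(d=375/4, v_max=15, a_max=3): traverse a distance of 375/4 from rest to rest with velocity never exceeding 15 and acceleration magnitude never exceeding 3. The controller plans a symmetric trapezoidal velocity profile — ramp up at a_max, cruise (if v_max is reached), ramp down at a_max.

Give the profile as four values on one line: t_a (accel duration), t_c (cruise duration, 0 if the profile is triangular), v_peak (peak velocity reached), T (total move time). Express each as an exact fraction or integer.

t_a=5 t_c=5/4 v_peak=15 T=45/4

vₘ²/aₘ = 15²/3 = 75
375/4 ≥ 75 so v_max reached
t_a = 15/3 = 5; v_peak = 15
d_cruise = 375/4 − 75 = 75/4; t_c = (75/4)/15 = 5/4
T = 2·5 + 5/4 = 45/4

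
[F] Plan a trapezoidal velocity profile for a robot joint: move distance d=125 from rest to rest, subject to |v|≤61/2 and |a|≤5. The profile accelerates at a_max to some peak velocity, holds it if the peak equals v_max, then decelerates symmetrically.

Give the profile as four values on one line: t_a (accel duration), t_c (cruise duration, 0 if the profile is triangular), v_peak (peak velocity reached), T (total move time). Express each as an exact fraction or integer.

v_max²/a_max = (61/2)²/5 = 3721/20
125 < 3721/20 → triangular
v_peak = √(125·5) = √625 = 25
t_a = 25/5 = 5; t_c = 0
T = 2·5 = 10

t_a=5 t_c=0 v_peak=25 T=10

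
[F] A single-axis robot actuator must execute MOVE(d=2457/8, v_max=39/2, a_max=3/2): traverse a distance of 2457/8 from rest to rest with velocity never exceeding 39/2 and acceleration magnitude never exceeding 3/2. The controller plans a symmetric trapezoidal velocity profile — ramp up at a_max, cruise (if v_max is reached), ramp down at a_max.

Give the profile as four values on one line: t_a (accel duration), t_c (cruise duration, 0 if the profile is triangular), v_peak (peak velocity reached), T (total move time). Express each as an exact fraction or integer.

(v_max)²/a_max = (39/2)²/(3/2) = 507/2
2457/8 ≥ 507/2 so v_max reached
t_a = (39/2)/(3/2) = 13; v_peak = 39/2
d_cruise = 2457/8 − 507/2 = 429/8; t_c = (429/8)/(39/2) = 11/4
T = 2·13 + 11/4 = 115/4

t_a=13 t_c=11/4 v_peak=39/2 T=115/4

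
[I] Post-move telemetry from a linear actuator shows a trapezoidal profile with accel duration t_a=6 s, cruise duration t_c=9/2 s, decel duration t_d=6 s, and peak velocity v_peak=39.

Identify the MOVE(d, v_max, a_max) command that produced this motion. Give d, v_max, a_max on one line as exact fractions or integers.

d=819/2 v_max=39 a_max=13/2

a_max = 39/6 = 13/2
d_a = ½·39·6 = 117; d_c = 39·9/2 = 351/2
d = 2·117 + 351/2 = 819/2
t_c = 9/2 > 0 → v_max = v_peak = 39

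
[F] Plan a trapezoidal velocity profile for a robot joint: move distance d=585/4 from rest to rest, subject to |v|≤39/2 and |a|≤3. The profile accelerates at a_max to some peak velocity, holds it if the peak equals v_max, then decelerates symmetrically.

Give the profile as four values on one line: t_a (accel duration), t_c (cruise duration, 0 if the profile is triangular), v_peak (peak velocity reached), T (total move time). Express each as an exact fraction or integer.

t_a=13/2 t_c=1 v_peak=39/2 T=14

vₘ²/aₘ = (39/2)²/3 = 507/4
585/4 ≥ 507/4 → trapezoidal
t_a = (39/2)/3 = 13/2; v_peak = 39/2
d_cruise = 585/4 − 507/4 = 39/2; t_c = (39/2)/(39/2) = 1
T = 2·13/2 + 1 = 14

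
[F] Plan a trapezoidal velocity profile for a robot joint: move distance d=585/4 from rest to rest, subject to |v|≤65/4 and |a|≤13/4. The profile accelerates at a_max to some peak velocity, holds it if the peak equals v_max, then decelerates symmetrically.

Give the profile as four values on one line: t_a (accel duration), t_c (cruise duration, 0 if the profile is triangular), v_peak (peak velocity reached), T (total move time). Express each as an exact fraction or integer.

t_a=5 t_c=4 v_peak=65/4 T=14

v_max²/a_max = (65/4)²/(13/4) = 325/4
585/4 ≥ 325/4 so v_max reached
t_a = (65/4)/(13/4) = 5; v_peak = 65/4
d_cruise = 585/4 − 325/4 = 65; t_c = 65/(65/4) = 4
T = 2·5 + 4 = 14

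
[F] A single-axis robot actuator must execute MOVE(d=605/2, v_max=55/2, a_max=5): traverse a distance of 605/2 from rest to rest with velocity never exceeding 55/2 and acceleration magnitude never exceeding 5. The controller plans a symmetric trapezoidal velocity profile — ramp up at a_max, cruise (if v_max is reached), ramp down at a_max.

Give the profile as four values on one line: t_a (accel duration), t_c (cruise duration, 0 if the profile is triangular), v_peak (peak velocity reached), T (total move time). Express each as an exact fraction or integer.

t_a=11/2 t_c=11/2 v_peak=55/2 T=33/2

(v_max)²/a_max = (55/2)²/5 = 605/4
605/2 ≥ 605/4 so v_max reached
t_a = (55/2)/5 = 11/2; v_peak = 55/2
d_cruise = 605/2 − 605/4 = 605/4; t_c = (605/4)/(55/2) = 11/2
T = 2·11/2 + 11/2 = 33/2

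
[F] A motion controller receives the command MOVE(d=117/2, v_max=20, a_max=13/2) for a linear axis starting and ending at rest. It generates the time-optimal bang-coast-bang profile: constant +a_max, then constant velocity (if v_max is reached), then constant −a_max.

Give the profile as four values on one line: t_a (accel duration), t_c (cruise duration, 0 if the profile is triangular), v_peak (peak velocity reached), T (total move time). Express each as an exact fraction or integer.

t_a=3 t_c=0 v_peak=39/2 T=6

v_max²/a_max = 20²/(13/2) = 800/13
117/2 < 800/13 → triangular
v_peak = √(117/2·13/2) = √(1521/4) = 39/2
t_a = (39/2)/(13/2) = 3; t_c = 0
T = 2·3 = 6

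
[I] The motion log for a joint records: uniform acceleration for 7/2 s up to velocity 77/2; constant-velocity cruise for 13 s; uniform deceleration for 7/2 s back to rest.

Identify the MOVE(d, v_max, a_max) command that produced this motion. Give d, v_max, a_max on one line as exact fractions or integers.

d=2541/4 v_max=77/2 a_max=11

a_max = (77/2)/(7/2) = 11
d_a = ½·77/2·7/2 = 539/8; d_c = 77/2·13 = 1001/2
d = 2·539/8 + 1001/2 = 2541/4
t_c = 13 > 0 ⇒ limit active, v_max = 77/2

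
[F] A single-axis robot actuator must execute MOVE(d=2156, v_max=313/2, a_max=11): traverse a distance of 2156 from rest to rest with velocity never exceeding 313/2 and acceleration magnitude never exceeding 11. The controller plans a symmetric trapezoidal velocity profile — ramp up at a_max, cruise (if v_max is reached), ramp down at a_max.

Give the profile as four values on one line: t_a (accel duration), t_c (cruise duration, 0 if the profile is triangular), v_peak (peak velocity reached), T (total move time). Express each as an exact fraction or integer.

(v_max)²/a_max = (313/2)²/11 = 97969/44
2156 < 97969/44 → triangular
v_peak = √(2156·11) = √23716 = 154
t_a = 154/11 = 14; t_c = 0
T = 2·14 = 28

t_a=14 t_c=0 v_peak=154 T=28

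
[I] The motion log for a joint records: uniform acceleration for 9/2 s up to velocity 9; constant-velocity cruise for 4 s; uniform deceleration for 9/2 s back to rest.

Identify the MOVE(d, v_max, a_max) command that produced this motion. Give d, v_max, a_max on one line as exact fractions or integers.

d=153/2 v_max=9 a_max=2

a_max = 9/(9/2) = 2
d_a = ½·9·9/2 = 81/4; d_c = 9·4 = 36
d = 2·81/4 + 36 = 153/2
t_c = 4 > 0 ⇒ limit active, v_max = 9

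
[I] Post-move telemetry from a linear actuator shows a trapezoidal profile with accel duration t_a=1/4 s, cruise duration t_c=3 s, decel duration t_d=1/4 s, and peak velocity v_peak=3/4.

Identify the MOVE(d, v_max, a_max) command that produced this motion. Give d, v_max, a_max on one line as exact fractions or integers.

a_max = (3/4)/(1/4) = 3
d_a = ½·3/4·1/4 = 3/32; d_c = 3/4·3 = 9/4
d = 2·3/32 + 9/4 = 39/16
t_c = 3 > 0 → v_max = v_peak = 3/4

d=39/16 v_max=3/4 a_max=3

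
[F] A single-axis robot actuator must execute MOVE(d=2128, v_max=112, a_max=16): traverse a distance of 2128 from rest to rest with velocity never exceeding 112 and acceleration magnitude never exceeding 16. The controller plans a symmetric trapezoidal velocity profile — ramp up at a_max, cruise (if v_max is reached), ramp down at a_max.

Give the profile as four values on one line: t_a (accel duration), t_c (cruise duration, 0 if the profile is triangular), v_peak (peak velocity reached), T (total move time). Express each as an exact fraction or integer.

(v_max)²/a_max = 112²/16 = 784
2128 ≥ 784 → trapezoidal
t_a = 112/16 = 7; v_peak = 112
d_cruise = 2128 − 784 = 1344; t_c = 1344/112 = 12
T = 2·7 + 12 = 26

t_a=7 t_c=12 v_peak=112 T=26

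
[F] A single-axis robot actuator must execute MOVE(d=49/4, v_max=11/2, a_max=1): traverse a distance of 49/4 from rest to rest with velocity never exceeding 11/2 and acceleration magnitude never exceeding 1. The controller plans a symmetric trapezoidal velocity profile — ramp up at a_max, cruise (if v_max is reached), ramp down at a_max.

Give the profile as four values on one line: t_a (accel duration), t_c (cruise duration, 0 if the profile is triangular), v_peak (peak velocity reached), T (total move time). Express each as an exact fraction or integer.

t_a=7/2 t_c=0 v_peak=7/2 T=7

vₘ²/aₘ = (11/2)²/1 = 121/4
49/4 < 121/4 ⇒ no cruise
v_peak = √(49/4·1) = √(49/4) = 7/2
t_a = (7/2)/1 = 7/2; t_c = 0
T = 2·7/2 = 7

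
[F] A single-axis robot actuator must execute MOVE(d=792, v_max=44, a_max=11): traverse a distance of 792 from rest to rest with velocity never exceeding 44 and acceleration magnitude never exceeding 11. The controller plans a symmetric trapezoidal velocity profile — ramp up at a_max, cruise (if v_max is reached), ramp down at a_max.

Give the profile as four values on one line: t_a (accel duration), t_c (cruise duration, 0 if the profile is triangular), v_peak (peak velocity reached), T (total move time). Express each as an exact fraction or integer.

vₘ²/aₘ = 44²/11 = 176
792 ≥ 176 → trapezoidal
t_a = 44/11 = 4; v_peak = 44
d_cruise = 792 − 176 = 616; t_c = 616/44 = 14
T = 2·4 + 14 = 22

t_a=4 t_c=14 v_peak=44 T=22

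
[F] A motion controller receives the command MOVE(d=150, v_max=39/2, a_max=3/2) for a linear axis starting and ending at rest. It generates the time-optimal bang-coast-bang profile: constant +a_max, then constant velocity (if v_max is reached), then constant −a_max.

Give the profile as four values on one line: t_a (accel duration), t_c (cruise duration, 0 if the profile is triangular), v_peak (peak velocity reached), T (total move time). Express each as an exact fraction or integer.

v_max²/a_max = (39/2)²/(3/2) = 507/2
150 < 507/2 so t_c = 0
v_peak = √(150·3/2) = √225 = 15
t_a = 15/(3/2) = 10; t_c = 0
T = 2·10 = 20

t_a=10 t_c=0 v_peak=15 T=20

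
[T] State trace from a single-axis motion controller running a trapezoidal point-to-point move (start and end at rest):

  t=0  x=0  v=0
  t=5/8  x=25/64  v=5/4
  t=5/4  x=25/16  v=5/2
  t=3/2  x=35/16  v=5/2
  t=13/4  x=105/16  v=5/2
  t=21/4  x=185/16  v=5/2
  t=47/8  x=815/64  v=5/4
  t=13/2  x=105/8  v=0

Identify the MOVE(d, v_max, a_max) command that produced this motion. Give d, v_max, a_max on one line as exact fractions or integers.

d=105/8 v_max=5/2 a_max=2

final state: t=13/2, x=105/8, v=0 → d = 105/8
a_max = (5/4−0)/(5/8−0) = 2
max v = 5/2 over t∈[5/4,21/4] → v_max = 5/2
check: 5/2·(5/4+4) = 105/8 ✓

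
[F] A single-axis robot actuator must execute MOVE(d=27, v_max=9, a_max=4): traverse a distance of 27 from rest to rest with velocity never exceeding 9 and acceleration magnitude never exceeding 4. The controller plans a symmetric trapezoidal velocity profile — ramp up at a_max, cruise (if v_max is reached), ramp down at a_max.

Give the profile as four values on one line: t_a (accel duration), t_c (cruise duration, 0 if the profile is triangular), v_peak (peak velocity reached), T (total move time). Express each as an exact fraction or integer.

t_a=9/4 t_c=3/4 v_peak=9 T=21/4

v_max²/a_max = 9²/4 = 81/4
27 ≥ 81/4 so v_max reached
t_a = 9/4; v_peak = 9
d_cruise = 27 − 81/4 = 27/4; t_c = (27/4)/9 = 3/4
T = 2·9/4 + 3/4 = 21/4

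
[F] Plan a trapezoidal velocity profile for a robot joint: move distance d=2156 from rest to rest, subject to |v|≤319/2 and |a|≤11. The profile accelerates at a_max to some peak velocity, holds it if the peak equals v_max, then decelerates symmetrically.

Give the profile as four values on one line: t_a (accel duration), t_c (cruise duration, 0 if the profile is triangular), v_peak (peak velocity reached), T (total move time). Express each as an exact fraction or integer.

t_a=14 t_c=0 v_peak=154 T=28

vₘ²/aₘ = (319/2)²/11 = 9251/4
2156 < 9251/4 so t_c = 0
v_peak = √(2156·11) = √23716 = 154
t_a = 154/11 = 14; t_c = 0
T = 2·14 = 28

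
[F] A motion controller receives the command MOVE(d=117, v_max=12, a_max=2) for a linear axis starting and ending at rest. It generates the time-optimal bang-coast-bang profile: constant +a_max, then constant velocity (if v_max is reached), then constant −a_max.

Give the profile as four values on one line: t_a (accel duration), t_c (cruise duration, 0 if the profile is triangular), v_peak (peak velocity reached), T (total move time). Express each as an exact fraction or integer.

v_max²/a_max = 12²/2 = 72
117 ≥ 72 so v_max reached
t_a = 12/2 = 6; v_peak = 12
d_cruise = 117 − 72 = 45; t_c = 45/12 = 15/4
T = 2·6 + 15/4 = 63/4

t_a=6 t_c=15/4 v_peak=12 T=63/4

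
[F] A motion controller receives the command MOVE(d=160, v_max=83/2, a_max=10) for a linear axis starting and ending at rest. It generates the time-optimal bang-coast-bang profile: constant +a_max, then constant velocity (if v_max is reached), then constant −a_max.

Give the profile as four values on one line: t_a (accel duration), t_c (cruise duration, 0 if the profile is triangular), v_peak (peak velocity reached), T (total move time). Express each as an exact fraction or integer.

t_a=4 t_c=0 v_peak=40 T=8

vₘ²/aₘ = (83/2)²/10 = 6889/40
160 < 6889/40 → triangular
v_peak = √(160·10) = √1600 = 40
t_a = 40/10 = 4; t_c = 0
T = 2·4 = 8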